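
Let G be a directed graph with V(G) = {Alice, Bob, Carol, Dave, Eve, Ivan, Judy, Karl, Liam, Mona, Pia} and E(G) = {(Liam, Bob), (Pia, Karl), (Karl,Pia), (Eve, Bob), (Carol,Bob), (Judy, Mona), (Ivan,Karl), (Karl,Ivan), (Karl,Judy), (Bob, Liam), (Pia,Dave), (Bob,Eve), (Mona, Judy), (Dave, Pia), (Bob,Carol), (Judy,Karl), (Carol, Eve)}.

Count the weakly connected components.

3

From Alice: component {Alice}.
From Bob: component {Bob, Carol, Eve, Liam}.
From Dave: component {Dave, Ivan, Judy, Karl, Mona, Pia}.
That's 3 components.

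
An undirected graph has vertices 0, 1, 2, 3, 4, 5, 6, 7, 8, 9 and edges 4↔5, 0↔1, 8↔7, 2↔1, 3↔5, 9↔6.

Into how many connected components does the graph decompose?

4

From 0: component {0, 1, 2}.
From 3: component {3, 4, 5}.
From 6: component {6, 9}.
From 7: component {7, 8}.
That's 4 components.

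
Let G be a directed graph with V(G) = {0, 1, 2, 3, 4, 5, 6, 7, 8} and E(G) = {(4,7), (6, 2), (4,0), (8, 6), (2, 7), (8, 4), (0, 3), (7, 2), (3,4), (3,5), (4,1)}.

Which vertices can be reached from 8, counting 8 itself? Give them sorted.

0, 1, 2, 3, 4, 5, 6, 7, 8

Start at 8.
Its neighbours: 4, 6.
Then their neighbours: 0, 1, 2, 7.
Then next layer: 3.
Then next layer: 5.
Every vertex is now reached.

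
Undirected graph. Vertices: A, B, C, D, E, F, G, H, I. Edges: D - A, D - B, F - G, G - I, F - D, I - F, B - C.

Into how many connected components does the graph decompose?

3

From A: component {A, B, C, D, F, G, I}.
From E: component {E}.
From H: component {H}.
That's 3 components.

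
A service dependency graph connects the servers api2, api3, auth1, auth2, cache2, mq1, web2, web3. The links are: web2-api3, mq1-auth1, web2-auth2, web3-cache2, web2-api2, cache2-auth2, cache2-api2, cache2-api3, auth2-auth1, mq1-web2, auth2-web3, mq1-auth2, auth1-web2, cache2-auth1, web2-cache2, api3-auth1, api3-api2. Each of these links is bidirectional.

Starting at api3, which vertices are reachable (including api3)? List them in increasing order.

Start at api3.
Its neighbours: api2, auth1, cache2, web2.
Then their neighbours: auth2, mq1, web3.
Every vertex is now reached.

api2, api3, auth1, auth2, cache2, mq1, web2, web3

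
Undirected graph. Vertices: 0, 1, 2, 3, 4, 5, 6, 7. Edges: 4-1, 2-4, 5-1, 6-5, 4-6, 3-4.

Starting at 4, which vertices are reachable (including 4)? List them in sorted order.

1, 2, 3, 4, 5, 6

Start at 4.
Its neighbours: 1, 2, 3, 6.
Then their neighbours: 5.
Nothing further is reachable.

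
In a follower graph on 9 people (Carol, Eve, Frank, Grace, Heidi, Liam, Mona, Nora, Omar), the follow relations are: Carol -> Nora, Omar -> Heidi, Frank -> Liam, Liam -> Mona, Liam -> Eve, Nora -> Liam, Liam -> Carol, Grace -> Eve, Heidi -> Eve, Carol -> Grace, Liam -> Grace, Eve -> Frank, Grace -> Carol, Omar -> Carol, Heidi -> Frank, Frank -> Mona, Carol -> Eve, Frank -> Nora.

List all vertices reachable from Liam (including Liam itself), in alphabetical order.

Start at Liam.
Its neighbours: Carol, Eve, Grace, Mona.
Then their neighbours: Frank, Nora.
Nothing further is reachable.

Carol, Eve, Frank, Grace, Liam, Mona, Nora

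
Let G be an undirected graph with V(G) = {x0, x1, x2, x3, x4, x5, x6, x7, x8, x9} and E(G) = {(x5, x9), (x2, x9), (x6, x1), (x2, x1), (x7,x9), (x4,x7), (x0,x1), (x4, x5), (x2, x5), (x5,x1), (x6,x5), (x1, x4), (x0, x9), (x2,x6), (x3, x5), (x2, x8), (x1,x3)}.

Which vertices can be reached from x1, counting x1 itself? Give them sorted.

x0, x1, x2, x3, x4, x5, x6, x7, x8, x9

Start at x1.
Its neighbours: x0, x2, x3, x4, x5, x6.
Then their neighbours: x7, x8, x9.
Every vertex is now reached.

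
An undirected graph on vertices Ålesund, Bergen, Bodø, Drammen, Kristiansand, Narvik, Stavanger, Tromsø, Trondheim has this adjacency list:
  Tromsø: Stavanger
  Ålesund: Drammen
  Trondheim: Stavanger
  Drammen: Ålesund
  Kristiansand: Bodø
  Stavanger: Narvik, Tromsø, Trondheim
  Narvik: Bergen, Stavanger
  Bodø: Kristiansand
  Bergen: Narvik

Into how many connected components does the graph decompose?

From Ålesund: component {Ålesund, Drammen}.
From Bergen: component {Bergen, Narvik, Stavanger, Tromsø, Trondheim}.
From Bodø: component {Bodø, Kristiansand}.
That's 3 components.

3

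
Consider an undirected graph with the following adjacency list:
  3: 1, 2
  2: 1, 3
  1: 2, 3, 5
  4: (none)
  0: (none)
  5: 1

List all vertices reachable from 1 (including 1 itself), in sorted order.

Start at 1.
Its neighbours: 2, 3, 5.
Nothing further is reachable.

1, 2, 3, 5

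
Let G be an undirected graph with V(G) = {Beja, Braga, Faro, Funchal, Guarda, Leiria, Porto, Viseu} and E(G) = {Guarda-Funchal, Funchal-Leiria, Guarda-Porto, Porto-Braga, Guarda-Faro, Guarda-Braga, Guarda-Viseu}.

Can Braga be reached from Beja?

Beja has no edges, so nothing is reachable from it.

No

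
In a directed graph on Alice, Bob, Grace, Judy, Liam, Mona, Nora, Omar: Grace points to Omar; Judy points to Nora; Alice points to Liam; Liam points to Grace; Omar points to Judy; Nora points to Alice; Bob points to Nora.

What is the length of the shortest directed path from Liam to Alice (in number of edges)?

Distance 0: Liam.
Distance 1: Grace.
Distance 2: Omar.
Distance 3: Judy.
Distance 4: Nora.
Distance 5: Alice — contains Alice.

5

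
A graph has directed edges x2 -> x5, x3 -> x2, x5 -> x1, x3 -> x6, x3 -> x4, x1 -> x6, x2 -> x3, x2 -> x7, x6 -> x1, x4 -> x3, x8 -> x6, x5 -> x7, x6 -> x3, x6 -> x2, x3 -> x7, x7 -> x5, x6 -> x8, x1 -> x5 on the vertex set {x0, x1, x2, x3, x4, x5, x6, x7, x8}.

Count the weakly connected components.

2

From x0: component {x0}.
From x1: component {x1, x2, x3, x4, x5, x6, x7, x8}.
That's 2 components.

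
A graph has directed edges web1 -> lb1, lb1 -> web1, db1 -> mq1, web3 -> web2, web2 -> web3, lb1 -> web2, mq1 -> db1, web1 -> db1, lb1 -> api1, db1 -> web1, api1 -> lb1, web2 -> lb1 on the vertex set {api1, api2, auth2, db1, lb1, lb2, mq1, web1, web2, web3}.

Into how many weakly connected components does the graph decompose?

4

From api1: component {api1, db1, lb1, mq1, web1, web2, web3}.
From api2: component {api2}.
From auth2: component {auth2}.
From lb2: component {lb2}.
That's 4 components.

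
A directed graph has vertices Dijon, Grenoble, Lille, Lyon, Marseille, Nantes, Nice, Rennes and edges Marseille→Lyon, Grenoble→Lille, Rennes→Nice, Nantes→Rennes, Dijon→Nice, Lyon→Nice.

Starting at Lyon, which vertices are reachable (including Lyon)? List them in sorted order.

Lyon, Nice

Start at Lyon.
Its neighbours: Nice.
Nothing further is reachable.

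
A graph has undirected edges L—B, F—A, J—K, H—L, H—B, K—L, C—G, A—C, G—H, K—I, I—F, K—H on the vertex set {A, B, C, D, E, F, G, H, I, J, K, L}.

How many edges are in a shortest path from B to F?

Distance 0: B.
Distance 1: H, L.
Distance 2: G, K.
Distance 3: C, I, J.
Distance 4: A, F — contains F.

4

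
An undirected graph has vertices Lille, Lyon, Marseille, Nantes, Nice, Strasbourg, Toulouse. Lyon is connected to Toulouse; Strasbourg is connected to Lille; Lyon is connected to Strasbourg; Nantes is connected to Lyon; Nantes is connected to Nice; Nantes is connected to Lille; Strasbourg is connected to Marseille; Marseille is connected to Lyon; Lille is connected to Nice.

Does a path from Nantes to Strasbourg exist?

Yes

Explore from Nantes.
Distance 1: reach Lille, Lyon, Nice.
Distance 2: reach Marseille, Strasbourg, Toulouse.
Found Strasbourg.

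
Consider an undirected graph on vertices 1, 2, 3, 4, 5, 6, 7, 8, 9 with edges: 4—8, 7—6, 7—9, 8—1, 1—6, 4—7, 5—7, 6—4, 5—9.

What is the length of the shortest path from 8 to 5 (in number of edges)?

3

Distance 0: 8.
Distance 1: 1, 4.
Distance 2: 6, 7.
Distance 3: 5, 9 — contains 5.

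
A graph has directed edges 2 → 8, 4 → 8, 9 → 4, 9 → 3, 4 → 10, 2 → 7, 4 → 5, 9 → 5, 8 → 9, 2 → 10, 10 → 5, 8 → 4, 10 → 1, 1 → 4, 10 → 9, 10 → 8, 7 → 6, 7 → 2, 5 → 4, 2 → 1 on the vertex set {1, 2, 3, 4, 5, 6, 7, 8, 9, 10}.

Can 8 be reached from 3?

3 has no outgoing edges, so nothing is reachable from it.

No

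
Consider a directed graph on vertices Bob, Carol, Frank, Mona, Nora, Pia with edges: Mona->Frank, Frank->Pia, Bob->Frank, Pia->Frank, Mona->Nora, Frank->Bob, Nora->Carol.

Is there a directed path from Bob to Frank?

Explore from Bob.
Distance 1: reach Frank.
Found Frank.

Yes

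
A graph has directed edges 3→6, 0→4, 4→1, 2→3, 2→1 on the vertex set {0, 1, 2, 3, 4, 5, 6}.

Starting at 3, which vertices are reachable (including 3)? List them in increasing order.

3, 6

Start at 3.
Its neighbours: 6.
Nothing further is reachable.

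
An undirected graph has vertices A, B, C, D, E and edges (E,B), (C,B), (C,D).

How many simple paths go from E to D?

1

E–B–C–D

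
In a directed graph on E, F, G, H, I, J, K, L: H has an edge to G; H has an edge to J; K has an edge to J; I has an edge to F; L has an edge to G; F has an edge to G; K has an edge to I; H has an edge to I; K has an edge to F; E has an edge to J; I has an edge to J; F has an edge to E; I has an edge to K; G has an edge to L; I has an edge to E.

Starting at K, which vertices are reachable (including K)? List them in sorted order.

Start at K.
Its neighbours: F, I, J.
Then their neighbours: E, G.
Then next layer: L.
Nothing further is reachable.

E, F, G, I, J, K, L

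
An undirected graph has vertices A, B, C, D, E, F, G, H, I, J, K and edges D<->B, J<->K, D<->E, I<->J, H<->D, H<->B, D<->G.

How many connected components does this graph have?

5

From A: component {A}.
From B: component {B, D, E, G, H}.
From C: component {C}.
From F: component {F}.
From I: component {I, J, K}.
That's 5 components.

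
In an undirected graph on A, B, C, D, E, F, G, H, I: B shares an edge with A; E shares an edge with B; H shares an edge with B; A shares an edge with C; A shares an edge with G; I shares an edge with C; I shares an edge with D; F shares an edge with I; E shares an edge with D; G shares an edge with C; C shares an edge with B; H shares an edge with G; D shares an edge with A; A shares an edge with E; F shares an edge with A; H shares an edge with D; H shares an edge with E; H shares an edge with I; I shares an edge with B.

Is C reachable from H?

Explore from H.
Distance 1: reach B, D, E, G, I.
Distance 2: reach A, C, F.
Found C.

Yes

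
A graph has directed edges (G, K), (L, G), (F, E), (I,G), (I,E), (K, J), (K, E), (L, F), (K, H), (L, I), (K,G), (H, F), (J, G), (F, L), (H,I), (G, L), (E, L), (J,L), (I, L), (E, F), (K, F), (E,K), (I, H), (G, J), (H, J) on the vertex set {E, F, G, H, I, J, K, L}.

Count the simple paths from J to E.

J→G→K→E
J→G→K→F→E
J→G→K→F→L→I→E
J→G→K→H→F→E
J→G→K→H→F→L→I→E
J→G→K→H→I→E
J→G→K→H→I→L→F→E
J→G→L→F→E
... and 12 more.

20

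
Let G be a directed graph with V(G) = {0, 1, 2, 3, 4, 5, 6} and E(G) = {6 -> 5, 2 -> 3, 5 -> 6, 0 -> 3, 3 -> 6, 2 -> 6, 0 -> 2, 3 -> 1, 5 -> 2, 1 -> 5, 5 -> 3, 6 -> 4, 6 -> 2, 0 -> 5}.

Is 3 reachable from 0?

Yes

Explore from 0.
Distance 1: reach 2, 3, 5.
Found 3.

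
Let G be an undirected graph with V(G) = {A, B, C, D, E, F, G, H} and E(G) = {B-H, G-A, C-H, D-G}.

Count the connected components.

4

From A: component {A, D, G}.
From B: component {B, C, H}.
From E: component {E}.
From F: component {F}.
That's 4 components.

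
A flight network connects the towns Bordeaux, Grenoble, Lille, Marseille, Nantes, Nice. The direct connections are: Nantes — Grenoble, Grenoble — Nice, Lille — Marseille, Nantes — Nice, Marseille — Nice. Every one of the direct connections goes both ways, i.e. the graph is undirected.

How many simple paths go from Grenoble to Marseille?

Grenoble–Nantes–Nice–Marseille
Grenoble–Nice–Marseille

2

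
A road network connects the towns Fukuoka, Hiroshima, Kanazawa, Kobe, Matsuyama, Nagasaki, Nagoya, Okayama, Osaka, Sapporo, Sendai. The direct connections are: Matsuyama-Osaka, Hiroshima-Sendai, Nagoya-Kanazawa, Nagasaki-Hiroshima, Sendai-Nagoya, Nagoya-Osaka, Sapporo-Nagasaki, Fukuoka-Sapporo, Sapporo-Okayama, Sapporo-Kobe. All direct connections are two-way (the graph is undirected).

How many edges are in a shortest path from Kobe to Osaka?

6

Distance 0: Kobe.
Distance 1: Sapporo.
Distance 2: Fukuoka, Nagasaki, Okayama.
Distance 3: Hiroshima.
Distance 4: Sendai.
Distance 5: Nagoya.
Distance 6: Kanazawa, Osaka — contains Osaka.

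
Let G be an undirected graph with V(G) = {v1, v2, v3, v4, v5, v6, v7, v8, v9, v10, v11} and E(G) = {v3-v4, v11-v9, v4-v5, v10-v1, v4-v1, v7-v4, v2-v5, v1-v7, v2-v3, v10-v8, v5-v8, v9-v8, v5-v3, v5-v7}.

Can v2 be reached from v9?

Explore from v9.
Distance 1: reach v8, v11.
Distance 2: reach v5, v10.
Distance 3: reach v1, v2, v3, v4, v7.
Found v2.

Yes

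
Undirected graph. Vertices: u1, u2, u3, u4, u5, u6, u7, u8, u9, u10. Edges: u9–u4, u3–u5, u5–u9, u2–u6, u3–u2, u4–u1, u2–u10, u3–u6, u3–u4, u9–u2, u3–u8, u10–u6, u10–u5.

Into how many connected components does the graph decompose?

2

From u1: component {u1, u2, u3, u4, u5, u6, u8, u9, u10}.
From u7: component {u7}.
That's 2 components.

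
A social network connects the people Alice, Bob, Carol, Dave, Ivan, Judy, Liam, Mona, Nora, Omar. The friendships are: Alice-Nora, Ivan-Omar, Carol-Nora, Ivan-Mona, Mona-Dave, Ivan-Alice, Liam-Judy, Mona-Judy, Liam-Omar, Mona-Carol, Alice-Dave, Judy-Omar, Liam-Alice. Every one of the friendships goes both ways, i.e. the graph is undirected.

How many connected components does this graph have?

From Alice: component {Alice, Carol, Dave, Ivan, Judy, Liam, Mona, Nora, Omar}.
From Bob: component {Bob}.
That's 2 components.

2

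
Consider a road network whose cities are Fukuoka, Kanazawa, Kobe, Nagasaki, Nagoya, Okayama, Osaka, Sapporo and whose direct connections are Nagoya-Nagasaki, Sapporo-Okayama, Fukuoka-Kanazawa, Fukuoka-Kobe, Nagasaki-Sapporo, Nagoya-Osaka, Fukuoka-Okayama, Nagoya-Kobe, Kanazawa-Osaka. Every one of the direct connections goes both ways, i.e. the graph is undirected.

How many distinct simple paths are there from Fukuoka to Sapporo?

3

Fukuoka–Kanazawa–Osaka–Nagoya–Nagasaki–Sapporo
Fukuoka–Kobe–Nagoya–Nagasaki–Sapporo
Fukuoka–Okayama–Sapporo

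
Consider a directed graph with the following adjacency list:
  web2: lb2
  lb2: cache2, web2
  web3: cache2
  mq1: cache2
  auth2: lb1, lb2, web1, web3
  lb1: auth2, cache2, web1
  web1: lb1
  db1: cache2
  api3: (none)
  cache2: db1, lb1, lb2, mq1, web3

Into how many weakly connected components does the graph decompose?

2

From api3: component {api3}.
From auth2: component {auth2, cache2, db1, lb1, lb2, mq1, web1, web2, web3}.
That's 2 components.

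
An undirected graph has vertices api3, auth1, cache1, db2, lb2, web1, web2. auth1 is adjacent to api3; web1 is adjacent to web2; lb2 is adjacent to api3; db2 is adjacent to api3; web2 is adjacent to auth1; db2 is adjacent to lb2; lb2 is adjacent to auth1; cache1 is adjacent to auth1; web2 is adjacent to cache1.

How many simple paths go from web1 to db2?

web1–web2–auth1–api3–db2
web1–web2–auth1–api3–lb2–db2
web1–web2–auth1–lb2–api3–db2
web1–web2–auth1–lb2–db2
web1–web2–cache1–auth1–api3–db2
web1–web2–cache1–auth1–api3–lb2–db2
web1–web2–cache1–auth1–lb2–api3–db2
web1–web2–cache1–auth1–lb2–db2

8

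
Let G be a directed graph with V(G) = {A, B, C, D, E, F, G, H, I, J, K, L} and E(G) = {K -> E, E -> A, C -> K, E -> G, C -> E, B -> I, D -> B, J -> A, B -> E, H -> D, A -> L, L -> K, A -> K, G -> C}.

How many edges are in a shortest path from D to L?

4

Distance 0: D.
Distance 1: B.
Distance 2: E, I.
Distance 3: A, G.
Distance 4: C, K, L — contains L.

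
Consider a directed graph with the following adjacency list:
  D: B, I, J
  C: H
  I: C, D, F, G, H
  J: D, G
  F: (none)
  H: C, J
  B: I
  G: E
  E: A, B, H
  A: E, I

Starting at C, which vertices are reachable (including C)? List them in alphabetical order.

Start at C.
Its neighbours: H.
Then their neighbours: J.
Then next layer: D, G.
Then next layer: B, E, I.
Then next layer: A, F.
Every vertex is now reached.

A, B, C, D, E, F, G, H, I, J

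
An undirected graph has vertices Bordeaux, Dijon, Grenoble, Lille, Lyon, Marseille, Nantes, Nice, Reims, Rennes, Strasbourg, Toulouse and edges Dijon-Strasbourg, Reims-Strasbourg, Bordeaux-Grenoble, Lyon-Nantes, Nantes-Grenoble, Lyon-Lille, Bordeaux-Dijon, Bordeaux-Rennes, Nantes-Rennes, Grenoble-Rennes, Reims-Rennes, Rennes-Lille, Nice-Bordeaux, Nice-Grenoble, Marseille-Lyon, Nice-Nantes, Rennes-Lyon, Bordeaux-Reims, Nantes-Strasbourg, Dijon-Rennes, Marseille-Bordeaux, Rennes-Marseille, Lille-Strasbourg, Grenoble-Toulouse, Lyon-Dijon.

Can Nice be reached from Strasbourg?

Explore from Strasbourg.
Distance 1: reach Dijon, Lille, Nantes, Reims.
Distance 2: reach Bordeaux, Grenoble, Lyon, Nice, Rennes.
Found Nice.

Yes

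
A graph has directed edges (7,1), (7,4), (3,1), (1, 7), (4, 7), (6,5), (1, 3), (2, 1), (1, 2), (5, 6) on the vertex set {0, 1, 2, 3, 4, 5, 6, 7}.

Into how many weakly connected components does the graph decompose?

From 0: component {0}.
From 1: component {1, 2, 3, 4, 7}.
From 5: component {5, 6}.
That's 3 components.

3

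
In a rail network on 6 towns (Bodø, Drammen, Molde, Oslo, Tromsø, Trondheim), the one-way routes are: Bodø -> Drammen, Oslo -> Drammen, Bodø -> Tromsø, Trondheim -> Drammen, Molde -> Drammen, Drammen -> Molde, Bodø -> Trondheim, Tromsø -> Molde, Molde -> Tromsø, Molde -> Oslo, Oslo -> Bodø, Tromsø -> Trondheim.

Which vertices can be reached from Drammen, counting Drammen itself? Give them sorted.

Bodø, Drammen, Molde, Oslo, Tromsø, Trondheim

Start at Drammen.
Its neighbours: Molde.
Then their neighbours: Oslo, Tromsø.
Then next layer: Bodø, Trondheim.
Every vertex is now reached.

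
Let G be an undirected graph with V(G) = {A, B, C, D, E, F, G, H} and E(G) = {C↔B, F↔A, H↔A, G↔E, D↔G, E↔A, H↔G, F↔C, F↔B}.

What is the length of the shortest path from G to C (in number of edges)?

4

Distance 0: G.
Distance 1: D, E, H.
Distance 2: A.
Distance 3: F.
Distance 4: B, C — contains C.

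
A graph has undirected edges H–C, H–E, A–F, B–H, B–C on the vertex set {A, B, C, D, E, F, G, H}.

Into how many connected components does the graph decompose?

4

From A: component {A, F}.
From B: component {B, C, E, H}.
From D: component {D}.
From G: component {G}.
That's 4 components.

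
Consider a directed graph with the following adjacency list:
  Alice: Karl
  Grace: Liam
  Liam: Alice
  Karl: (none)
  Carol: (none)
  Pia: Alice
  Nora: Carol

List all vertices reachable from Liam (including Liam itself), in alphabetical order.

Start at Liam.
Its neighbours: Alice.
Then their neighbours: Karl.
Nothing further is reachable.

Alice, Karl, Liam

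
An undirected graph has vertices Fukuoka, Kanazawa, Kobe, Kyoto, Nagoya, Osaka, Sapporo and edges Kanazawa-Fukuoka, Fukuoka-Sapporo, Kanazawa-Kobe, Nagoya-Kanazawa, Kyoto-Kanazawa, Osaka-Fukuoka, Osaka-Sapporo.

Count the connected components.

1

From Fukuoka: component {Fukuoka, Kanazawa, Kobe, Kyoto, Nagoya, Osaka, Sapporo}.
That's 1 component.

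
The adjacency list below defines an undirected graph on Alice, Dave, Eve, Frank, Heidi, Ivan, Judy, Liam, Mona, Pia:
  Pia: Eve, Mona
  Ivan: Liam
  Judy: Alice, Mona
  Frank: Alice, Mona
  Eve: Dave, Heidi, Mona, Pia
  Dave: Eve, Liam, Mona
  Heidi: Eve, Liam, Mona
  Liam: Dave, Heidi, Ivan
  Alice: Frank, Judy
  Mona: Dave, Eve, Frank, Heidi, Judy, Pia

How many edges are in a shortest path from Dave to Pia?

2

Distance 0: Dave.
Distance 1: Eve, Liam, Mona.
Distance 2: Frank, Heidi, Ivan, Judy, Pia — contains Pia.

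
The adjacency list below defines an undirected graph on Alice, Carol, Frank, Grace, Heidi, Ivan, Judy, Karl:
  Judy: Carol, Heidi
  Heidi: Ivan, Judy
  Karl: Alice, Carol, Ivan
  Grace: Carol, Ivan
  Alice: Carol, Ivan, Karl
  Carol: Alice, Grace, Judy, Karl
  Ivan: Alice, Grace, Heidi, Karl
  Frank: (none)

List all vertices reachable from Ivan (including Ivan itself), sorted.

Alice, Carol, Grace, Heidi, Ivan, Judy, Karl

Start at Ivan.
Its neighbours: Alice, Grace, Heidi, Karl.
Then their neighbours: Carol, Judy.
Nothing further is reachable.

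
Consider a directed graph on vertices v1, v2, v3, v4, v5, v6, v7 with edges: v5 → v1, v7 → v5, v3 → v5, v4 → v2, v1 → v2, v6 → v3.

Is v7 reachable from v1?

Explore from v1.
Distance 1: reach v2.
The search from v1 is exhausted; no directed path reaches v7.

No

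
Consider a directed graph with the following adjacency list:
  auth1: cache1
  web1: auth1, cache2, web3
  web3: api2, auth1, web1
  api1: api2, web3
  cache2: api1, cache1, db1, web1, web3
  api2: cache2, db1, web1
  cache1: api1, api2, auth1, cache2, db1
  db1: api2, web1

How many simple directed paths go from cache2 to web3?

cache2→api1→api2→db1→web1→web3
cache2→api1→api2→web1→web3
cache2→api1→web3
cache2→cache1→api1→api2→db1→web1→web3
cache2→cache1→api1→api2→web1→web3
cache2→cache1→api1→web3
cache2→cache1→api2→db1→web1→web3
cache2→cache1→api2→web1→web3
... and 9 more.

17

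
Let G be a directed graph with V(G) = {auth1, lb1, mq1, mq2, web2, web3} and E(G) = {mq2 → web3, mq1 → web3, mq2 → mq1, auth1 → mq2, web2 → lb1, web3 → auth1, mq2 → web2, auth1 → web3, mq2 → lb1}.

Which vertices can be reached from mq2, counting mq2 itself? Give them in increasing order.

auth1, lb1, mq1, mq2, web2, web3

Start at mq2.
Its neighbours: lb1, mq1, web2, web3.
Then their neighbours: auth1.
Every vertex is now reached.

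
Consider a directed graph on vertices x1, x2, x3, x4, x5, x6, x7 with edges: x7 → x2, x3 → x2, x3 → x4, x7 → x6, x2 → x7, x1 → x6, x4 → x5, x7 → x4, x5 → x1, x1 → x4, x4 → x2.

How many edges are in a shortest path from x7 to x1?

Distance 0: x7.
Distance 1: x2, x4, x6.
Distance 2: x5.
Distance 3: x1 — contains x1.

3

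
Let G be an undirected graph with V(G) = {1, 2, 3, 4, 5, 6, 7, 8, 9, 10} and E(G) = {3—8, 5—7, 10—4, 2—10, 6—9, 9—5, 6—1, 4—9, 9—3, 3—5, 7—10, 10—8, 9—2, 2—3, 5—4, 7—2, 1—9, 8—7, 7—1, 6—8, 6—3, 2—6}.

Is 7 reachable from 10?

Explore from 10.
Distance 1: reach 2, 4, 7, 8.
Found 7.

Yes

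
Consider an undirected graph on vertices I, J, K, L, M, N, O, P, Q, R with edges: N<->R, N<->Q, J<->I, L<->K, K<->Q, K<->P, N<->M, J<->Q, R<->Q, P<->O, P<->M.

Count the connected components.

1

From I: component {I, J, K, L, M, N, O, P, Q, R}.
That's 1 component.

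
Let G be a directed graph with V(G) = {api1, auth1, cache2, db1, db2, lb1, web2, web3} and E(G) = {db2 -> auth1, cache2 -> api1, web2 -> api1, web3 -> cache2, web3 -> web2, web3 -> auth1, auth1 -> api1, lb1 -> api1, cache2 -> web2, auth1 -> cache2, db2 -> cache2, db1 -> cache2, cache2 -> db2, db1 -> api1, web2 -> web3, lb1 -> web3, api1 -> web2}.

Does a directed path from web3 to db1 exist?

No

Explore from web3.
Distance 1: reach auth1, cache2, web2.
Distance 2: reach api1, db2.
The search from web3 is exhausted; no directed path reaches db1.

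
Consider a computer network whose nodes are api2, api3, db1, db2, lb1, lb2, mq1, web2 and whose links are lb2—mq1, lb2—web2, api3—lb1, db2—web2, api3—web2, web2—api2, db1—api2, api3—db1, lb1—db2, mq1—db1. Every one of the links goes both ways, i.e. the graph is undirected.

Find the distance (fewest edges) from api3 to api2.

Distance 0: api3.
Distance 1: db1, lb1, web2.
Distance 2: api2, db2, lb2, mq1 — contains api2.

2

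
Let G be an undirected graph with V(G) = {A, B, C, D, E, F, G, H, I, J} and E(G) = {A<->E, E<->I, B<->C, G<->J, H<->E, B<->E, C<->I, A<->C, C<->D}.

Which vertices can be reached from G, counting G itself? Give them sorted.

G, J

Start at G.
Its neighbours: J.
Nothing further is reachable.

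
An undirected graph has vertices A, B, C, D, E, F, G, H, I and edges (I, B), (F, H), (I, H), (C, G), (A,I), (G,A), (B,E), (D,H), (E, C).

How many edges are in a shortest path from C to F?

Distance 0: C.
Distance 1: E, G.
Distance 2: A, B.
Distance 3: I.
Distance 4: H.
Distance 5: D, F — contains F.

5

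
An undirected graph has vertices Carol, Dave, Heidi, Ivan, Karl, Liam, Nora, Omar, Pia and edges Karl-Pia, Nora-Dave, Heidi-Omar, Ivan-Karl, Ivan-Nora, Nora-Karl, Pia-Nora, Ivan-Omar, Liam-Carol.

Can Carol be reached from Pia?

Explore from Pia.
Distance 1: reach Karl, Nora.
Distance 2: reach Dave, Ivan.
Distance 3: reach Omar.
Distance 4: reach Heidi.
The search is exhausted without reaching Carol; it lies in a different component.

No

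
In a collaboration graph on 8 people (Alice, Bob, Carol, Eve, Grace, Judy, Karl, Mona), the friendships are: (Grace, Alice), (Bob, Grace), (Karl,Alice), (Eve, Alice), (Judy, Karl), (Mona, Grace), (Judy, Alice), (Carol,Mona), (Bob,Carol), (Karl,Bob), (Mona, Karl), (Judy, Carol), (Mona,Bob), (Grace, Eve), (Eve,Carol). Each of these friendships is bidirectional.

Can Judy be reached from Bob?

Explore from Bob.
Distance 1: reach Carol, Grace, Karl, Mona.
Distance 2: reach Alice, Eve, Judy.
Found Judy.

Yes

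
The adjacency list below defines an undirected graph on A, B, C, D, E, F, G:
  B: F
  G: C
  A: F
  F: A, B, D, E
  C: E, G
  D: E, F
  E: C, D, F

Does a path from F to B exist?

Explore from F.
Distance 1: reach A, B, D, E.
Found B.

Yes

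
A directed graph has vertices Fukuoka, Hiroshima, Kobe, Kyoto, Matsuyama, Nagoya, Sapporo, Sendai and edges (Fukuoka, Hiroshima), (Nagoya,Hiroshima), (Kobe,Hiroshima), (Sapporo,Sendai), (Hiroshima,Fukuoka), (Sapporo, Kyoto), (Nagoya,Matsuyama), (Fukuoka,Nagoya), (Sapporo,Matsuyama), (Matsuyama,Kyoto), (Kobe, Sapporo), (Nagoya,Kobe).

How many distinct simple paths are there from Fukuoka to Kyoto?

Fukuoka→Nagoya→Kobe→Sapporo→Kyoto
Fukuoka→Nagoya→Kobe→Sapporo→Matsuyama→Kyoto
Fukuoka→Nagoya→Matsuyama→Kyoto

3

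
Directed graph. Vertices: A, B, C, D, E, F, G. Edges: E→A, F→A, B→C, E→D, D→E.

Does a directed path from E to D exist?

Yes

Explore from E.
Distance 1: reach A, D.
Found D.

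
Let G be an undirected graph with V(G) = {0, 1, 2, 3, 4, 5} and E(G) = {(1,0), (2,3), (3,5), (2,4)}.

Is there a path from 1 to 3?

No

Explore from 1.
Distance 1: reach 0.
The search is exhausted without reaching 3; it lies in a different component.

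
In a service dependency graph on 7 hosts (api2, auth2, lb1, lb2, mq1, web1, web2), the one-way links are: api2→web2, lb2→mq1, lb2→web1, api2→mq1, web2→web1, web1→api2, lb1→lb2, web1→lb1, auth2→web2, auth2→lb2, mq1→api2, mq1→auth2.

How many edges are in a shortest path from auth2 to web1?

2

Distance 0: auth2.
Distance 1: lb2, web2.
Distance 2: mq1, web1 — contains web1.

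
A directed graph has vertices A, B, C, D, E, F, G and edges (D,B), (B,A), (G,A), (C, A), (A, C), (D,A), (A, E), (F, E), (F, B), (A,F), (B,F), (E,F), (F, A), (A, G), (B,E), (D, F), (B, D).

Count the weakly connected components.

1

From A: component {A, B, C, D, E, F, G}.
That's 1 component.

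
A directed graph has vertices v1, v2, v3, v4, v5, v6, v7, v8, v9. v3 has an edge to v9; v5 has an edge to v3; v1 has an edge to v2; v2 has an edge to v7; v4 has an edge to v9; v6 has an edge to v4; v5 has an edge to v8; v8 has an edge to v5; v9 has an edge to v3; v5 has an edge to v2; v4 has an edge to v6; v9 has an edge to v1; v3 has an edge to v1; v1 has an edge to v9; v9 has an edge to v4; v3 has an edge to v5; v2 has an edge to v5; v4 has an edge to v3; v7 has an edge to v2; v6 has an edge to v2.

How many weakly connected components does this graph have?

1

From v1: component {v1, v2, v3, v4, v5, v6, v7, v8, v9}.
That's 1 component.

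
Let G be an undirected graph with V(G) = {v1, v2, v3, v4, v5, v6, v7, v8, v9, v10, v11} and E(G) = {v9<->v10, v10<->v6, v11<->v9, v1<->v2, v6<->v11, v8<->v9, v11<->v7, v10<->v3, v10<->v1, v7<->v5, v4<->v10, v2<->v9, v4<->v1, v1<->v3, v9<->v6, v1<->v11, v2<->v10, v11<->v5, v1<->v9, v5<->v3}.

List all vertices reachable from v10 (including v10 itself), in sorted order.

v1, v2, v3, v4, v5, v6, v7, v8, v9, v10, v11

Start at v10.
Its neighbours: v1, v2, v3, v4, v6, v9.
Then their neighbours: v5, v8, v11.
Then next layer: v7.
Every vertex is now reached.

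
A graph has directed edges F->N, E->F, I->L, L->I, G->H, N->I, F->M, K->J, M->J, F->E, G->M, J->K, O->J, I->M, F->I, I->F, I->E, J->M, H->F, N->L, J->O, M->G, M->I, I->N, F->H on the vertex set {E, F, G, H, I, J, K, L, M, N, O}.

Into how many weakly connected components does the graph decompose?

1

From E: component {E, F, G, H, I, J, K, L, M, N, O}.
That's 1 component.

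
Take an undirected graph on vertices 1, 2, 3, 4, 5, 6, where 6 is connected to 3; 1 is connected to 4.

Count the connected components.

4

From 1: component {1, 4}.
From 2: component {2}.
From 3: component {3, 6}.
From 5: component {5}.
That's 4 components.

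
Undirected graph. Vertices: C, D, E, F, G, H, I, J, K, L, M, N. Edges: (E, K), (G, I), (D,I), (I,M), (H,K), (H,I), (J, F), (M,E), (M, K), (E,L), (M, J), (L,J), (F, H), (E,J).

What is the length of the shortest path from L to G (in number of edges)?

4

Distance 0: L.
Distance 1: E, J.
Distance 2: F, K, M.
Distance 3: H, I.
Distance 4: D, G — contains G.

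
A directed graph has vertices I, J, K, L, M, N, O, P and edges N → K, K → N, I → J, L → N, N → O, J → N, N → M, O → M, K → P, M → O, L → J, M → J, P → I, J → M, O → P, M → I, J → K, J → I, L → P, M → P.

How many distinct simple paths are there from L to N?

5

L→J→K→N
L→J→N
L→N
L→P→I→J→K→N
L→P→I→J→N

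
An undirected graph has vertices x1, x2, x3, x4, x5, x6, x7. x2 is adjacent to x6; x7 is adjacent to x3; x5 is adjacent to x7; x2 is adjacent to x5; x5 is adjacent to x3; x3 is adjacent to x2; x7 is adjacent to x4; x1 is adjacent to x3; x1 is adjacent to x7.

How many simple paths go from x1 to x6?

7

x1–x3–x2–x6
x1–x3–x5–x2–x6
x1–x3–x7–x5–x2–x6
x1–x7–x3–x2–x6
x1–x7–x3–x5–x2–x6
x1–x7–x5–x2–x6
x1–x7–x5–x3–x2–x6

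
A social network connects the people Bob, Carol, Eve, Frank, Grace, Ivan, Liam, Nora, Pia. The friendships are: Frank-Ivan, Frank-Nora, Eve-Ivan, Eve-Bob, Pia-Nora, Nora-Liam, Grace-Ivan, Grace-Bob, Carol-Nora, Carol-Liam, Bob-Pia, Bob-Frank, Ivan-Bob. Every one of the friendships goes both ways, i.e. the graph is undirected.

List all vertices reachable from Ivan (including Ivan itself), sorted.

Start at Ivan.
Its neighbours: Bob, Eve, Frank, Grace.
Then their neighbours: Nora, Pia.
Then next layer: Carol, Liam.
Every vertex is now reached.

Bob, Carol, Eve, Frank, Grace, Ivan, Liam, Nora, Pia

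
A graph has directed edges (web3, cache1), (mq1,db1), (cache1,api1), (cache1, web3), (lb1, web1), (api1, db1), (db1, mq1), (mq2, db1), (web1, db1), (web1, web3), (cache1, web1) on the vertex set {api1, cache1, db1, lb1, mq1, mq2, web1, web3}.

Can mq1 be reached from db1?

Yes

Explore from db1.
Distance 1: reach mq1.
Found mq1.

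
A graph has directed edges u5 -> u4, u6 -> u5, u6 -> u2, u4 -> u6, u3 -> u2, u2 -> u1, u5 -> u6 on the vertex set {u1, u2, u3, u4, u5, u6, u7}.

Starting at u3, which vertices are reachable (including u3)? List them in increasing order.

u1, u2, u3

Start at u3.
Its neighbours: u2.
Then their neighbours: u1.
Nothing further is reachable.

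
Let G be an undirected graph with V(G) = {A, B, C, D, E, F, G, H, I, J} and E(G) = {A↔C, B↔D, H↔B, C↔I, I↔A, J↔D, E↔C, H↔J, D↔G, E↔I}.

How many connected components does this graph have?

3

From A: component {A, C, E, I}.
From B: component {B, D, G, H, J}.
From F: component {F}.
That's 3 components.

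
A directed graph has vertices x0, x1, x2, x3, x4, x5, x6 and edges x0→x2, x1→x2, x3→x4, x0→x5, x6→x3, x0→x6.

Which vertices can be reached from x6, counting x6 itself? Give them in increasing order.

Start at x6.
Its neighbours: x3.
Then their neighbours: x4.
Nothing further is reachable.

x3, x4, x6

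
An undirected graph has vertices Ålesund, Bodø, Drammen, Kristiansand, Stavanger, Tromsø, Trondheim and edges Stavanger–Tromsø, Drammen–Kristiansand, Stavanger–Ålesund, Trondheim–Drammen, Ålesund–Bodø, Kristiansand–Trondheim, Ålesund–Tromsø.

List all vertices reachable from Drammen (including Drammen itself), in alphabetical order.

Drammen, Kristiansand, Trondheim

Start at Drammen.
Its neighbours: Kristiansand, Trondheim.
Nothing further is reachable.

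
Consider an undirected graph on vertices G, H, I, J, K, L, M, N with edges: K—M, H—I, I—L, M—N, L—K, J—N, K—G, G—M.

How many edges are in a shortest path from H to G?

4

Distance 0: H.
Distance 1: I.
Distance 2: L.
Distance 3: K.
Distance 4: G, M — contains G.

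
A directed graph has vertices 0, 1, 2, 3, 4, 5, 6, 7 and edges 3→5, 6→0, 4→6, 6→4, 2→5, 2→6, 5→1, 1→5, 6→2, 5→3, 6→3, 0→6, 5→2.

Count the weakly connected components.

From 0: component {0, 1, 2, 3, 4, 5, 6}.
From 7: component {7}.
That's 2 components.

2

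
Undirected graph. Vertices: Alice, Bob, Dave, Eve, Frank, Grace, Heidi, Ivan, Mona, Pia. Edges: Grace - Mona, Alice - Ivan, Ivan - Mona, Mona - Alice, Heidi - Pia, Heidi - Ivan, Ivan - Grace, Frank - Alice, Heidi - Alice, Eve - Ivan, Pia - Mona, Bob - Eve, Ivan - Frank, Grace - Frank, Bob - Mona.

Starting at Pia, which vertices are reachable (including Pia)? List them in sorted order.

Start at Pia.
Its neighbours: Heidi, Mona.
Then their neighbours: Alice, Bob, Grace, Ivan.
Then next layer: Eve, Frank.
Nothing further is reachable.

Alice, Bob, Eve, Frank, Grace, Heidi, Ivan, Mona, Pia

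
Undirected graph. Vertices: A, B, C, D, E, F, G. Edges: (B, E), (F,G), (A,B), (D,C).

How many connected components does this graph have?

3

From A: component {A, B, E}.
From C: component {C, D}.
From F: component {F, G}.
That's 3 components.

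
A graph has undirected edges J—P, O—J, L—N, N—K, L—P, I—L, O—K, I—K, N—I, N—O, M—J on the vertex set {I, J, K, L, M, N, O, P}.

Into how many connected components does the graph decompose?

1

From I: component {I, J, K, L, M, N, O, P}.
That's 1 component.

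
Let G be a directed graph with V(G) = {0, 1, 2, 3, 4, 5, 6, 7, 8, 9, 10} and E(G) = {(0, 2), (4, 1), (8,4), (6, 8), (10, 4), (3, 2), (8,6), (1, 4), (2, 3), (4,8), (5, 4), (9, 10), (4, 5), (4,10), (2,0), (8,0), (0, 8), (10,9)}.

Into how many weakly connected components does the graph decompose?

From 0: component {0, 1, 2, 3, 4, 5, 6, 8, 9, 10}.
From 7: component {7}.
That's 2 components.

2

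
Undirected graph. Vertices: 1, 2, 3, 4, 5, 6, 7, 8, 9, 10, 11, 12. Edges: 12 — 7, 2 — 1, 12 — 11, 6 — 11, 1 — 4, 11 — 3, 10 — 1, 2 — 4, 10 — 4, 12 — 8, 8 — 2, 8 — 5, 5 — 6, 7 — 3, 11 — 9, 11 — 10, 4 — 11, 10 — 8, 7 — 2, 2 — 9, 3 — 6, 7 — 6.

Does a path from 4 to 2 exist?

Yes

Explore from 4.
Distance 1: reach 1, 2, 10, 11.
Found 2.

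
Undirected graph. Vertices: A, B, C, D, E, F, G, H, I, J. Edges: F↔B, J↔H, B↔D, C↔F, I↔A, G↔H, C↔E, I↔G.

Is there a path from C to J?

No

Explore from C.
Distance 1: reach E, F.
Distance 2: reach B.
Distance 3: reach D.
The search is exhausted without reaching J; it lies in a different component.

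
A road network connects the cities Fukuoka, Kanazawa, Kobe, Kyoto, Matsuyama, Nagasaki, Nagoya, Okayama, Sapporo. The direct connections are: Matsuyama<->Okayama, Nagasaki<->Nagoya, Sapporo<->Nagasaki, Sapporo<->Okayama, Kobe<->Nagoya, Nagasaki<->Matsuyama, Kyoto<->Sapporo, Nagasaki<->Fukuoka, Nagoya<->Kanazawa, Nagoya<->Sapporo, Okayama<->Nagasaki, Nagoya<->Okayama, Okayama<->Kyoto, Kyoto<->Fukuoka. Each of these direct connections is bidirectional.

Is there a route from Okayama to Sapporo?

Explore from Okayama.
Distance 1: reach Kyoto, Matsuyama, Nagasaki, Nagoya, Sapporo.
Found Sapporo.

Yes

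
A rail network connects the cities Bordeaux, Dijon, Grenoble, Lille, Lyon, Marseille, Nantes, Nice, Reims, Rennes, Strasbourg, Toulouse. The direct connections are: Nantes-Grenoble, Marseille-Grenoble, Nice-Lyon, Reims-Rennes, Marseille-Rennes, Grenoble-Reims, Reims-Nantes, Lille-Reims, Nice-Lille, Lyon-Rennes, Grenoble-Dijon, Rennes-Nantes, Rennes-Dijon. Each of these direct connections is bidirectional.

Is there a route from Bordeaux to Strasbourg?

No

Bordeaux has no edges, so nothing is reachable from it.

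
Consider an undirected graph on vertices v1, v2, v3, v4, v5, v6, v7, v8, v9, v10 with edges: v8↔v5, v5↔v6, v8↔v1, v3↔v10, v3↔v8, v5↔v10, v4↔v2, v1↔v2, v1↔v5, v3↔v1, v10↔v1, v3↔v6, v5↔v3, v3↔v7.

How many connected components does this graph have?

From v1: component {v1, v2, v3, v4, v5, v6, v7, v8, v10}.
From v9: component {v9}.
That's 2 components.

2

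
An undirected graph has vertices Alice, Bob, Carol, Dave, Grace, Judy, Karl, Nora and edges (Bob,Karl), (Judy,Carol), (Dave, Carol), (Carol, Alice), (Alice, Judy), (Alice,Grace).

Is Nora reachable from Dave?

No

Explore from Dave.
Distance 1: reach Carol.
Distance 2: reach Alice, Judy.
Distance 3: reach Grace.
The search is exhausted without reaching Nora; it lies in a different component.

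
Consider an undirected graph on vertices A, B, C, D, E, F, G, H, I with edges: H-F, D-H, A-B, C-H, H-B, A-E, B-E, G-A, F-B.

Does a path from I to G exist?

No

I has no edges, so nothing is reachable from it.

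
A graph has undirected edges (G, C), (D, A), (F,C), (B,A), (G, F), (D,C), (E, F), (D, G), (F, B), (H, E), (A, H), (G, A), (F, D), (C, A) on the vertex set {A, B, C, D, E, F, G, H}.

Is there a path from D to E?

Yes

Explore from D.
Distance 1: reach A, C, F, G.
Distance 2: reach B, E, H.
Found E.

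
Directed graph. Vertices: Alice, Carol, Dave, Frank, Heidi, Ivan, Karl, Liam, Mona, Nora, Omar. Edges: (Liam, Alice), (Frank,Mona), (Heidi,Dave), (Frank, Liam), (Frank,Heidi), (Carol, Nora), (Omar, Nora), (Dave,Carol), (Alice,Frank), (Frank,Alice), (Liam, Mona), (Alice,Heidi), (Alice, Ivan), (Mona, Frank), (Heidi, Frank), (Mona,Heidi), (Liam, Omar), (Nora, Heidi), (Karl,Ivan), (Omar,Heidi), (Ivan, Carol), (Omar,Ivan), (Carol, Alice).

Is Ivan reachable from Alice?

Explore from Alice.
Distance 1: reach Frank, Heidi, Ivan.
Found Ivan.

Yes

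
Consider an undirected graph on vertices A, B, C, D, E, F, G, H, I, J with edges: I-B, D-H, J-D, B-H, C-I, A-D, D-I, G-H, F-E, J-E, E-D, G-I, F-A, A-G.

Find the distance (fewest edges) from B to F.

4

Distance 0: B.
Distance 1: H, I.
Distance 2: C, D, G.
Distance 3: A, E, J.
Distance 4: F — contains F.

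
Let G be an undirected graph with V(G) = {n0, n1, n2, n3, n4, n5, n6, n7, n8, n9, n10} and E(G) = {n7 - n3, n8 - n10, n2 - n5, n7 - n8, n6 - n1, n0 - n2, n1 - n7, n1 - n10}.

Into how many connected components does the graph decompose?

From n0: component {n0, n2, n5}.
From n1: component {n1, n3, n6, n7, n8, n10}.
From n4: component {n4}.
From n9: component {n9}.
That's 4 components.

4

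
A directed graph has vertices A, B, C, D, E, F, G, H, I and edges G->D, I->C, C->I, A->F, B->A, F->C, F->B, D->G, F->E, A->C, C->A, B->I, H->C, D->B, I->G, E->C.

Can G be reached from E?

Yes

Explore from E.
Distance 1: reach C.
Distance 2: reach A, I.
Distance 3: reach F, G.
Found G.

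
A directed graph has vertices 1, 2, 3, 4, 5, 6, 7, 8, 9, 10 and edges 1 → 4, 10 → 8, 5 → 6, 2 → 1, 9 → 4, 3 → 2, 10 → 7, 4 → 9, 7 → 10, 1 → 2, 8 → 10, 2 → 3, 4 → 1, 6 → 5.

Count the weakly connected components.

3

From 1: component {1, 2, 3, 4, 9}.
From 5: component {5, 6}.
From 7: component {7, 8, 10}.
That's 3 components.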